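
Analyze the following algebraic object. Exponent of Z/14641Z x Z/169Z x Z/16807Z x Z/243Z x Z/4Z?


Exponent = lcm of the cyclic orders; pairwise coprime => product.
11^4*13^2*7^5*3^5*2^2=14641*169*16807*243*4=40421638172916


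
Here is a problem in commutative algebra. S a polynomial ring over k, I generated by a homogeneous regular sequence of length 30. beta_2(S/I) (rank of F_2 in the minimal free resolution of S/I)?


Regular sequence => Koszul complex is the minimal free resolution.
Syz_1 minimally generated by Koszul relations f_i*e_j - f_j*e_i (i<j): mu(Syz_1) = beta_2 = C(m,2) = m(m-1)/2
m=30
30*29/2 = 435


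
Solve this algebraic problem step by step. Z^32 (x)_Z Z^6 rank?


rank(M(x)N) = rank(M)*rank(N)
32*6 = 192


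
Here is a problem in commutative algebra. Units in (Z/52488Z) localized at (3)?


Local ring = Z/6561Z.
phi(6561) = 3^7*(3-1) = 4374


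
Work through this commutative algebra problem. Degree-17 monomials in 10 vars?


C(d+n-1,n-1)=C(26,9)=3124550


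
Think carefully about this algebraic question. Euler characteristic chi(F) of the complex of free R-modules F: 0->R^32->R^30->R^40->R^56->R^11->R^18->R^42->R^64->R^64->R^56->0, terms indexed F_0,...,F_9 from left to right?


chi = sum (-1)^i * rank:
(-1)^0*32=32
(-1)^1*30=-30
(-1)^2*40=40
(-1)^3*56=-56
(-1)^4*11=11
(-1)^5*18=-18
(-1)^6*42=42
(-1)^7*64=-64
(-1)^8*64=64
(-1)^9*56=-56
chi=-35


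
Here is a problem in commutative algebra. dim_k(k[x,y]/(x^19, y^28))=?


Basis: x^i*y^j, i<19, j<28
19*28=532


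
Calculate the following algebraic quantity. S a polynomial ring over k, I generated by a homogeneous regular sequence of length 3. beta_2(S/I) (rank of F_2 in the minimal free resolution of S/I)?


Regular sequence => Koszul complex is the minimal free resolution.
Syz_1 minimally generated by Koszul relations f_i*e_j - f_j*e_i (i<j): mu(Syz_1) = beta_2 = C(m,2) = m(m-1)/2
m=3
3*2/2 = 3


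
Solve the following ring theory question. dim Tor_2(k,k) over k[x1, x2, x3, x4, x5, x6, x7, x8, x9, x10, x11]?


Koszul: C(n,i)=C(11,2)=55


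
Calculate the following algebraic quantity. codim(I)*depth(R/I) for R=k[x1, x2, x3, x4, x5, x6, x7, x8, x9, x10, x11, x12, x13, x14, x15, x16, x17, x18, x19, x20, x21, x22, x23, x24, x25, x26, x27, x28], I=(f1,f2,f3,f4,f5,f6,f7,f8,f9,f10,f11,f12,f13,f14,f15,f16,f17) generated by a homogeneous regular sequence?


codim=17, depth=dim(R/I)=28-17=11
Product=17*11=187


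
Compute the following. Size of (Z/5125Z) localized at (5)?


5-primary part: 5125=5^3*41
Size=5^3=125


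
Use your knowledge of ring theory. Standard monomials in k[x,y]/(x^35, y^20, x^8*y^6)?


k[x,y]/I, I = (x^35, y^20, x^8*y^6)
Rect: 35x20=700. Corner: (35-8)x(20-6)=378.
dim = 700-378 = 322


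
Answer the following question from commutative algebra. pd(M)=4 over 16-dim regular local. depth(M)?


pd+depth=depth(R)=16
depth=16-4=12


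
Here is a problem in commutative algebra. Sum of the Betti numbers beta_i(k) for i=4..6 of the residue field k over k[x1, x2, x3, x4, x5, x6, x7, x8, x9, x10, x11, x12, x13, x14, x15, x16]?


Koszul resolution: beta_i(k)=C(n,i), n=16
C(16,4)=1820, C(16,5)=4368, C(16,6)=8008
Sum=14196


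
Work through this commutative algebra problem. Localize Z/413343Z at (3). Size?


3-primary part: 413343=3^10*7
Size=3^10=59049


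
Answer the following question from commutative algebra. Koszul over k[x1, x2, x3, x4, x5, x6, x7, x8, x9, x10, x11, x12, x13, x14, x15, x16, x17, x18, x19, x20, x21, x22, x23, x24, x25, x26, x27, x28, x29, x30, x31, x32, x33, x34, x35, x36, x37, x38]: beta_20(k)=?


C(n,i)=C(38,20)=33578000610


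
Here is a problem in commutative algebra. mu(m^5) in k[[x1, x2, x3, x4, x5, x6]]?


C(n+d-1,d)=C(10,5)=252


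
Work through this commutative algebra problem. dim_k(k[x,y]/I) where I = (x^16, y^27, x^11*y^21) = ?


k[x,y]/I, I = (x^16, y^27, x^11*y^21)
Rect: 16x27=432. Corner: (16-11)x(27-21)=30.
dim = 432-30 = 402


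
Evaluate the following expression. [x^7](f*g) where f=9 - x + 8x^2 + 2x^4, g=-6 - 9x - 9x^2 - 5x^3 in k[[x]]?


[x^7] = sum a_i*b_j, i+j=7
  2*-5=-10
Sum=-10


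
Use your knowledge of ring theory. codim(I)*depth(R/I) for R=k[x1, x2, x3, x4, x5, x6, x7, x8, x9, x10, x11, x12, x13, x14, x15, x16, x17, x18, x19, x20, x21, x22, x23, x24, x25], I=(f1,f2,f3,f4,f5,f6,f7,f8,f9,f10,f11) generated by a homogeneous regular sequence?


codim=11, depth=dim(R/I)=25-11=14
Product=11*14=154


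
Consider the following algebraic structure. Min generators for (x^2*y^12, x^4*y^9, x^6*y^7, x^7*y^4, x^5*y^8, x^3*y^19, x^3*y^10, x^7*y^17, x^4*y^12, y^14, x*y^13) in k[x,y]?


Remove redundant (divisible by others).
x^3*y^19 redundant.
x^4*y^12 redundant.
x^7*y^17 redundant.
Min: x^7*y^4, x^6*y^7, x^5*y^8, x^4*y^9, x^3*y^10, x^2*y^12, x*y^13, y^14
Count=8


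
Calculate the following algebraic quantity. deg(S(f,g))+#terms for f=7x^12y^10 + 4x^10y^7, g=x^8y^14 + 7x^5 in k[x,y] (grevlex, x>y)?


LT(f)=7x^12y^10, LT(g)=x^8y^14
lcm(LM)=x^12y^14
S(f,g) (scaled by 7 to clear denominators) = y^4*f - 7x^4*g = 4x^10y^11 - 49x^9
2 terms, deg 21.
21+2=23


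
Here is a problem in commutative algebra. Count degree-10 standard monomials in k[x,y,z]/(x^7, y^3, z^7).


Need i<7, j<3, k<7 with i+j+k=10.
For each i, j ranges over max(0,10-i-6)..min(2,10-i):
  i=0: j in [4,2] -> 0
  i=1: j in [3,2] -> 0
  i=2: j in [2,2] -> 1
  i=3: j in [1,2] -> 2
  i=4: j in [0,2] -> 3
  i=5: j in [0,2] -> 3
  i=6: j in [0,2] -> 3
H(10) = 0+0+1+2+3+3+3 = 12


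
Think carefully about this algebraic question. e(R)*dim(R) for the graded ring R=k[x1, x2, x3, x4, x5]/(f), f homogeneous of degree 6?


e(R)=deg(f)=6, dim(R)=5-1=4
e*dim=6*4=24


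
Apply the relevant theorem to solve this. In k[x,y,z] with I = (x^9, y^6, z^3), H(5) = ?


Need i<9, j<6, k<3 with i+j+k=5.
For each i, j ranges over max(0,5-i-2)..min(5,5-i):
  i=0: j in [3,5] -> 3
  i=1: j in [2,4] -> 3
  i=2: j in [1,3] -> 3
  i=3: j in [0,2] -> 3
  i=4: j in [0,1] -> 2
  i=5: j in [0,0] -> 1
H(5) = 3+3+3+3+2+1 = 15


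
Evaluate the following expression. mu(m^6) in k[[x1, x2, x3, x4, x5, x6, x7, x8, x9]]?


C(n+d-1,d)=C(14,6)=3003


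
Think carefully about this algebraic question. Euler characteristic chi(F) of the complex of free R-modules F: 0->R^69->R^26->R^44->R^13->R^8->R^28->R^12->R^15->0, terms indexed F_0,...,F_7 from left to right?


chi = sum (-1)^i * rank:
(-1)^0*69=69
(-1)^1*26=-26
(-1)^2*44=44
(-1)^3*13=-13
(-1)^4*8=8
(-1)^5*28=-28
(-1)^6*12=12
(-1)^7*15=-15
chi=51


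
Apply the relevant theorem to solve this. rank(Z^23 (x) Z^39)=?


rank(M(x)N) = rank(M)*rank(N)
23*39 = 897


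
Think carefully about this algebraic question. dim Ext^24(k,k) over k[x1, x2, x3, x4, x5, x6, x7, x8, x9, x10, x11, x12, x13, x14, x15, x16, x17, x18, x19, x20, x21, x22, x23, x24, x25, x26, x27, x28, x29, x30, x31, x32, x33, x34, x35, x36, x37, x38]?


C(n,i)=C(38,24)=9669554100


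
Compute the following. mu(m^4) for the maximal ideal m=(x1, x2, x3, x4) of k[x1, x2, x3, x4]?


Graded Nakayama: mu(m^d) = dim_k (m^d/m^(d+1)) = #degree-4 monomials in 4 vars
C(n+d-1,d)=C(7,4)=35


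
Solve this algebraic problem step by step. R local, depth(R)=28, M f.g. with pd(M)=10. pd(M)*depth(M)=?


pd+depth=28
depth=28-10=18
pd*depth=10*18=180


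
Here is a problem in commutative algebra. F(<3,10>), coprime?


gcd(3,10)=1 => F=ab-a-b=3*10-3-10=30-13=17


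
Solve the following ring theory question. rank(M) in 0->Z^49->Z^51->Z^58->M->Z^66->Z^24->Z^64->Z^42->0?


Alt sum=0:
(-1)^0*49 + (-1)^1*51 + (-1)^2*58 + (-1)^3*? + (-1)^4*66 + (-1)^5*24 + (-1)^6*64 + (-1)^7*42=0
rank(M)=120


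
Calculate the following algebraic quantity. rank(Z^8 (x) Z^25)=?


rank(M(x)N) = rank(M)*rank(N)
8*25 = 200


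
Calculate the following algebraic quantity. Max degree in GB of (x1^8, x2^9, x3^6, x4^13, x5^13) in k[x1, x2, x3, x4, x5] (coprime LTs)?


Pure powers, coprime LTs => already GB.
Degrees: 8, 9, 6, 13, 13
Max=13


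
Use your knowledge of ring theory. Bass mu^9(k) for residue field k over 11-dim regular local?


C(n,i)=C(11,9)=55


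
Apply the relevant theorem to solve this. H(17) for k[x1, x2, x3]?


C(d+n-1,n-1)=C(19,2)=171


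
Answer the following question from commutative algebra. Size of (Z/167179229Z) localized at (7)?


7-primary part: 167179229=7^8*29
Size=7^8=5764801


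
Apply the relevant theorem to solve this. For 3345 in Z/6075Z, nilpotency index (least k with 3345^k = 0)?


3345^k mod 6075:
k=1: 3345
k=2: 4950
k=3: 3375
k=4: 2025
k=5: 0
First zero at k = 5


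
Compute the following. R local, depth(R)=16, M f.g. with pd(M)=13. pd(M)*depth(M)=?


pd+depth=16
depth=16-13=3
pd*depth=13*3=39


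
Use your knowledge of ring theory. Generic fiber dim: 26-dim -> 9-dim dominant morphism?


dim(fiber)=dim(X)-dim(Y)=26-9=17


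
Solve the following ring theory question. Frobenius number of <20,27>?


gcd(20,27)=1 => F=ab-a-b=20*27-20-27=540-47=493


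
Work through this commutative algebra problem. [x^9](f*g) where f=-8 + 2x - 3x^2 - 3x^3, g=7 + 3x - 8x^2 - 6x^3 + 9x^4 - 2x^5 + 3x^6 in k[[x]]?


[x^9] = sum a_i*b_j, i+j=9
  -3*3=-9
Sum=-9


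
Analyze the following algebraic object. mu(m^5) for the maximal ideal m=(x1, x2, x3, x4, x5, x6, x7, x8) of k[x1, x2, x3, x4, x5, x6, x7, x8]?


Graded Nakayama: mu(m^d) = dim_k (m^d/m^(d+1)) = #degree-5 monomials in 8 vars
C(n+d-1,d)=C(12,5)=792


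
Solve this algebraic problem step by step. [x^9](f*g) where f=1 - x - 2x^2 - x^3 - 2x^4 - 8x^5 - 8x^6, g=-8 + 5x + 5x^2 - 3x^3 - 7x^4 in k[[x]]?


[x^9] = sum a_i*b_j, i+j=9
  -8*-7=56
  -8*-3=24
Sum=80


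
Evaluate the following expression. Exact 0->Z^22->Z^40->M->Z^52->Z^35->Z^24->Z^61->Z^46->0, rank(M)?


Alt sum=0:
(-1)^0*22 + (-1)^1*40 + (-1)^2*? + (-1)^3*52 + (-1)^4*35 + (-1)^5*24 + (-1)^6*61 + (-1)^7*46=0
rank(M)=44


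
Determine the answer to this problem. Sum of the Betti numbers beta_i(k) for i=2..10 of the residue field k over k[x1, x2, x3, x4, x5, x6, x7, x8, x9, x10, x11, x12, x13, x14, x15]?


Koszul resolution: beta_i(k)=C(n,i), n=15
C(15,2)=105, C(15,3)=455, C(15,4)=1365, C(15,5)=3003, C(15,6)=5005, C(15,7)=6435, C(15,8)=6435, C(15,9)=5005, C(15,10)=3003
Sum=30811


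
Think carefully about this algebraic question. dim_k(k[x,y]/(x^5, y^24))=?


Basis: x^i*y^j, i<5, j<24
5*24=120


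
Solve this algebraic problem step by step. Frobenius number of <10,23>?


gcd(10,23)=1 => F=ab-a-b=10*23-10-23=230-33=197


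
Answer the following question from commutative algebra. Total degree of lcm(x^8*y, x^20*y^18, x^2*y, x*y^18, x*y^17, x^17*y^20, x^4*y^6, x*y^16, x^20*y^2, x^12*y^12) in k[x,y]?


lcm = componentwise max:
x: max(8,20,2,1,1,17,4,1,20,12)=20
y: max(1,18,1,18,17,20,6,16,2,12)=20
Total=20+20=40


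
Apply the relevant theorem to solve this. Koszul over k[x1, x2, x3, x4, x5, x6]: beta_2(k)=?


C(n,i)=C(6,2)=15


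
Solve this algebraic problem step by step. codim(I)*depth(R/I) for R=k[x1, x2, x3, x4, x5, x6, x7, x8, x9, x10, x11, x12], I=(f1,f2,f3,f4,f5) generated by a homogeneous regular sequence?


codim=5, depth=dim(R/I)=12-5=7
Product=5*7=35


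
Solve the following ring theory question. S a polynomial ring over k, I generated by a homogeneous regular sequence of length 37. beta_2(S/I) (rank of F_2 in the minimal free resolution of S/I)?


Regular sequence => Koszul complex is the minimal free resolution.
Syz_1 minimally generated by Koszul relations f_i*e_j - f_j*e_i (i<j): mu(Syz_1) = beta_2 = C(m,2) = m(m-1)/2
m=37
37*36/2 = 666


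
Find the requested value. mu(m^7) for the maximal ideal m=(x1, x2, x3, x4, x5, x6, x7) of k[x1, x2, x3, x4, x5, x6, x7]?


Graded Nakayama: mu(m^d) = dim_k (m^d/m^(d+1)) = #degree-7 monomials in 7 vars
C(n+d-1,d)=C(13,7)=1716


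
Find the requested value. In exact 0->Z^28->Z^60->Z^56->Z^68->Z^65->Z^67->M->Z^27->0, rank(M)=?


Alt sum=0:
(-1)^0*28 + (-1)^1*60 + (-1)^2*56 + (-1)^3*68 + (-1)^4*65 + (-1)^5*67 + (-1)^6*? + (-1)^7*27=0
rank(M)=73


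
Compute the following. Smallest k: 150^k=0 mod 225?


150^k mod 225:
k=1: 150
k=2: 0
First zero at k = 2


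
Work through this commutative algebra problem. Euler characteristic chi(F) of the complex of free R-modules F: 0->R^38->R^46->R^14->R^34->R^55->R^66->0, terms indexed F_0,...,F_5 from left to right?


chi = sum (-1)^i * rank:
(-1)^0*38=38
(-1)^1*46=-46
(-1)^2*14=14
(-1)^3*34=-34
(-1)^4*55=55
(-1)^5*66=-66
chi=-39


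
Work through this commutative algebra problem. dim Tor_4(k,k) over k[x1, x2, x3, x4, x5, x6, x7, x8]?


Koszul: C(n,i)=C(8,4)=70


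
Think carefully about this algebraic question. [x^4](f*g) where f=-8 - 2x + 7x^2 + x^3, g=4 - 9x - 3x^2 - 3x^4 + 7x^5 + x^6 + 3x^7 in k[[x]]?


[x^4] = sum a_i*b_j, i+j=4
  -8*-3=24
  7*-3=-21
  1*-9=-9
Sum=-6


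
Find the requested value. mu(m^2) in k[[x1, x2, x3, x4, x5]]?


C(n+d-1,d)=C(6,2)=15


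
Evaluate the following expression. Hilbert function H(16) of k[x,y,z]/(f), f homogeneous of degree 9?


C(18,2)-C(9,2)=153-36=117


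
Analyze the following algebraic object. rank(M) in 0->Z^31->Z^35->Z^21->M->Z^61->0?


Alt sum=0:
(-1)^0*31 + (-1)^1*35 + (-1)^2*21 + (-1)^3*? + (-1)^4*61=0
rank(M)=78


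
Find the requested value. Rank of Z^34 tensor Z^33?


rank(M(x)N) = rank(M)*rank(N)
34*33 = 1122


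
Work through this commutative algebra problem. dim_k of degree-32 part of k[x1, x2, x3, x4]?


C(d+n-1,n-1)=C(35,3)=6545


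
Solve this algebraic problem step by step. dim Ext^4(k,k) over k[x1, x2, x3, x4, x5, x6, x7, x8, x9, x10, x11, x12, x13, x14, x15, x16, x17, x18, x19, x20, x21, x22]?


C(n,i)=C(22,4)=7315


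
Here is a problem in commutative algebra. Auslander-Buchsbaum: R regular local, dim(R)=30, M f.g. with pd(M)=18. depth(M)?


pd+depth=depth(R)=30
depth=30-18=12


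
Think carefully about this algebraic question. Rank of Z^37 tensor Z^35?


rank(M(x)N) = rank(M)*rank(N)
37*35 = 1295


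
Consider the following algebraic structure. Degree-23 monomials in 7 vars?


C(d+n-1,n-1)=C(29,6)=475020


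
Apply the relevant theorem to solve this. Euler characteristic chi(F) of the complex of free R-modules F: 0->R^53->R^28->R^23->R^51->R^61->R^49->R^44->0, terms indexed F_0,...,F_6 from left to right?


chi = sum (-1)^i * rank:
(-1)^0*53=53
(-1)^1*28=-28
(-1)^2*23=23
(-1)^3*51=-51
(-1)^4*61=61
(-1)^5*49=-49
(-1)^6*44=44
chi=53


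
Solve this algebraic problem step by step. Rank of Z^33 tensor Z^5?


rank(M(x)N) = rank(M)*rank(N)
33*5 = 165


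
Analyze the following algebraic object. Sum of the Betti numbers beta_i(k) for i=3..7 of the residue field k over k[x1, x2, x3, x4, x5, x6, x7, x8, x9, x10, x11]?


Koszul resolution: beta_i(k)=C(n,i), n=11
C(11,3)=165, C(11,4)=330, C(11,5)=462, C(11,6)=462, C(11,7)=330
Sum=1749


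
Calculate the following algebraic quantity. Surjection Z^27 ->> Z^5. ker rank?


rank(ker) = 27-5 = 22


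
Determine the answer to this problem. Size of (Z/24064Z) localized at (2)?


2-primary part: 24064=2^9*47
Size=2^9=512


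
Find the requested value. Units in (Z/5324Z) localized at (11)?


Local ring = Z/1331Z.
phi(1331) = 11^2*(11-1) = 1210


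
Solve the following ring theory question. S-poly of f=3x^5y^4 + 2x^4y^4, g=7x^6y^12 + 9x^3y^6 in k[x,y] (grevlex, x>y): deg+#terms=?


LT(f)=3x^5y^4, LT(g)=7x^6y^12
lcm(LM)=x^6y^12
S(f,g) (scaled by 21 to clear denominators) = 7xy^8*f - 3*g = 14x^5y^12 - 27x^3y^6
2 terms, deg 17.
17+2=19


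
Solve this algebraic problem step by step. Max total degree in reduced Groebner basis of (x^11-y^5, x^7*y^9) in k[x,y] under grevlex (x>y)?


LT(f1)=x^11, LT(f2)=x^7y^9, lcm=x^11y^9
S(f1,f2) = y^9*f1 - x^4*f2 = -y^14
Reduced GB = {f1, f2, y^14}; degrees 11, 16, 14
Max = 16


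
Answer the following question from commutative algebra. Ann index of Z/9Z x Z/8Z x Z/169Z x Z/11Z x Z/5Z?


Exponent = lcm of the cyclic orders; pairwise coprime => product.
3^2*2^3*13^2*11^1*5^1=9*8*169*11*5=669240


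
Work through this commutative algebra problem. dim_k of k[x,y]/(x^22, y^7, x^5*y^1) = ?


k[x,y]/I, I = (x^22, y^7, x^5*y^1)
Rect: 22x7=154. Corner: (22-5)x(7-1)=102.
dim = 154-102 = 52


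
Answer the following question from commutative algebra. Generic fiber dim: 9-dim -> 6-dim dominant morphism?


dim(fiber)=dim(X)-dim(Y)=9-6=3


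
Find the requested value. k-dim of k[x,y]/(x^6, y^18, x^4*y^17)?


k[x,y]/I, I = (x^6, y^18, x^4*y^17)
Rect: 6x18=108. Corner: (6-4)x(18-17)=2.
dim = 108-2 = 106


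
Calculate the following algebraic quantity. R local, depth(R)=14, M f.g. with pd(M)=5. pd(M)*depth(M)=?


pd+depth=14
depth=14-5=9
pd*depth=5*9=45


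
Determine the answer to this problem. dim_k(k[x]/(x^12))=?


Basis: 1,x,...,x^11
dim=12


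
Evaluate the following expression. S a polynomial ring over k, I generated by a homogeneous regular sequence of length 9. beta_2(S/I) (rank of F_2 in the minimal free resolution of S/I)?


Regular sequence => Koszul complex is the minimal free resolution.
Syz_1 minimally generated by Koszul relations f_i*e_j - f_j*e_i (i<j): mu(Syz_1) = beta_2 = C(m,2) = m(m-1)/2
m=9
9*8/2 = 36


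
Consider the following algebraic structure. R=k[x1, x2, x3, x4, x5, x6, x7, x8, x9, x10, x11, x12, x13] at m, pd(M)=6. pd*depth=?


pd+depth=13
depth=13-6=7
pd*depth=6*7=42


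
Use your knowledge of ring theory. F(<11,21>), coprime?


gcd(11,21)=1 => F=ab-a-b=11*21-11-21=231-32=199


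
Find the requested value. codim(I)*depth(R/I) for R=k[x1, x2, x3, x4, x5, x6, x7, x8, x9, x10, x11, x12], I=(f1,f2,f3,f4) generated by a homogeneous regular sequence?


codim=4, depth=dim(R/I)=12-4=8
Product=4*8=32


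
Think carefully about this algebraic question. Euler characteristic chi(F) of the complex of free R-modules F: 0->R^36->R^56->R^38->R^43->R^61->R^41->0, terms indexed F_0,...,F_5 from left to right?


chi = sum (-1)^i * rank:
(-1)^0*36=36
(-1)^1*56=-56
(-1)^2*38=38
(-1)^3*43=-43
(-1)^4*61=61
(-1)^5*41=-41
chi=-5


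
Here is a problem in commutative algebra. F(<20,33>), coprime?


gcd(20,33)=1 => F=ab-a-b=20*33-20-33=660-53=607


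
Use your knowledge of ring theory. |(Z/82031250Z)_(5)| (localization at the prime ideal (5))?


5-primary part: 82031250=5^9*42
Size=5^9=1953125


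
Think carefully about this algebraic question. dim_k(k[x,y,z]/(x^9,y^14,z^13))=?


Basis: x^iy^jz^k, i<9,j<14,k<13
9*14*13=1638


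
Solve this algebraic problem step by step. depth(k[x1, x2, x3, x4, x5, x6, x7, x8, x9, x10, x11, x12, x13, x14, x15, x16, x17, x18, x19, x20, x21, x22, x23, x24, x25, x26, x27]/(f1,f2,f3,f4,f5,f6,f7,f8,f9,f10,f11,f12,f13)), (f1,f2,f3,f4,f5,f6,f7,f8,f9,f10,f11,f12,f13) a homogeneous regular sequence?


depth(R)=27
depth(R/I)=27-13=14


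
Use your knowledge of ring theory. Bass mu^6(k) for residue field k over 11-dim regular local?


C(n,i)=C(11,6)=462


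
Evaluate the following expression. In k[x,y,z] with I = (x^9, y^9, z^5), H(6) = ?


Need i<9, j<9, k<5 with i+j+k=6.
For each i, j ranges over max(0,6-i-4)..min(8,6-i):
  i=0: j in [2,6] -> 5
  i=1: j in [1,5] -> 5
  i=2: j in [0,4] -> 5
  i=3: j in [0,3] -> 4
  i=4: j in [0,2] -> 3
  i=5: j in [0,1] -> 2
  i=6: j in [0,0] -> 1
H(6) = 5+5+5+4+3+2+1 = 25


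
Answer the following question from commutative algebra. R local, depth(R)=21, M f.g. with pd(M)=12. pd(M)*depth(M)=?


pd+depth=21
depth=21-12=9
pd*depth=12*9=108


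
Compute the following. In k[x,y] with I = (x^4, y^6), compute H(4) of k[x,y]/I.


k[x,y], I = (x^4, y^6), d = 4
Need i < 4 and d-i < 6.
Range: 0 <= i <= 3.
H(4) = 4


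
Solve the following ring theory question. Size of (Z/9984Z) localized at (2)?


2-primary part: 9984=2^8*39
Size=2^8=256


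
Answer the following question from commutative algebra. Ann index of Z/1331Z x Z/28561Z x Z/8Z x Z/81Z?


Exponent = lcm of the cyclic orders; pairwise coprime => product.
11^3*13^4*2^3*3^4=1331*28561*8*81=24633519768


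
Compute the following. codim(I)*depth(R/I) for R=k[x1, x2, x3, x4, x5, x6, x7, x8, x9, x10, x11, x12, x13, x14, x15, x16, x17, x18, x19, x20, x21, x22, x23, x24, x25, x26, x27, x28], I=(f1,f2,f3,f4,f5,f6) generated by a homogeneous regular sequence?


codim=6, depth=dim(R/I)=28-6=22
Product=6*22=132


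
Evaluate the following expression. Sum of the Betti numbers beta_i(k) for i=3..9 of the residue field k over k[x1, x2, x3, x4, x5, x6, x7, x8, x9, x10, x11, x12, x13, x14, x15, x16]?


Koszul resolution: beta_i(k)=C(n,i), n=16
C(16,3)=560, C(16,4)=1820, C(16,5)=4368, C(16,6)=8008, C(16,7)=11440, C(16,8)=12870, C(16,9)=11440
Sum=50506


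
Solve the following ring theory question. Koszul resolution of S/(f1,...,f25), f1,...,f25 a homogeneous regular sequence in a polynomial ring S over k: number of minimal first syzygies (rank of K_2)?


Regular sequence => Koszul complex is the minimal free resolution.
Syz_1 minimally generated by Koszul relations f_i*e_j - f_j*e_i (i<j): mu(Syz_1) = beta_2 = C(m,2) = m(m-1)/2
m=25
25*24/2 = 300


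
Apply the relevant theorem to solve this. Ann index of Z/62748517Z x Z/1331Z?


Exponent = lcm of the cyclic orders; pairwise coprime => product.
13^7*11^3=62748517*1331=83518276127


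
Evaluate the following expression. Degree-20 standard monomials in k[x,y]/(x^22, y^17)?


k[x,y], I = (x^22, y^17), d = 20
Need i < 22 and d-i < 17.
Range: 4 <= i <= 20.
H(20) = 17


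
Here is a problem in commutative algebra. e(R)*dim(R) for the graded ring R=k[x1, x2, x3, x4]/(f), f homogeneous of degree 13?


e(R)=deg(f)=13, dim(R)=4-1=3
e*dim=13*3=39


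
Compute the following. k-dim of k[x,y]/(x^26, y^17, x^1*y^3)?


k[x,y]/I, I = (x^26, y^17, x^1*y^3)
Rect: 26x17=442. Corner: (26-1)x(17-3)=350.
dim = 442-350 = 92


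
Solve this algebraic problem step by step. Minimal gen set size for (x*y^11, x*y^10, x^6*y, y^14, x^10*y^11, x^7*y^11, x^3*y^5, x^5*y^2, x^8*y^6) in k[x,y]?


Remove redundant (divisible by others).
x^7*y^11 redundant.
x^10*y^11 redundant.
x^8*y^6 redundant.
x*y^11 redundant.
Min: x^6*y, x^5*y^2, x^3*y^5, x*y^10, y^14
Count=5


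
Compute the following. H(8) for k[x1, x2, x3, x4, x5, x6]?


C(d+n-1,n-1)=C(13,5)=1287


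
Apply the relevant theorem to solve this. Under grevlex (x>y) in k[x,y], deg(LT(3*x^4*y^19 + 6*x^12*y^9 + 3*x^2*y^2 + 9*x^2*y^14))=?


LT: 3*x^4*y^19
deg_x=4, deg_y=19
Total=4+19=23


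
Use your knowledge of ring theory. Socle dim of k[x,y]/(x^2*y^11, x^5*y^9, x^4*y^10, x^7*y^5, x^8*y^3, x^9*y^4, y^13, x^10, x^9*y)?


Socle = ann(m) = span of standard monomials u with x*u, y*u in I (staircase corners).
Redundant generators: x^9*y^4
Minimal generators: x^10, x^9*y, x^8*y^3, x^7*y^5, x^5*y^9, x^4*y^10, x^2*y^11, y^13
Corners: xy^12, x^3y^10, x^4y^9, x^6y^8, x^7y^4, x^8y^2, x^9
Socle dim=7


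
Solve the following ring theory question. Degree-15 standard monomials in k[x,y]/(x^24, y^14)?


k[x,y], I = (x^24, y^14), d = 15
Need i < 24 and d-i < 14.
Range: 2 <= i <= 15.
H(15) = 14


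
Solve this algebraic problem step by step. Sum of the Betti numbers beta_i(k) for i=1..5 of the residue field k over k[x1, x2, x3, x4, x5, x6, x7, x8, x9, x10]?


Koszul resolution: beta_i(k)=C(n,i), n=10
C(10,1)=10, C(10,2)=45, C(10,3)=120, C(10,4)=210, C(10,5)=252
Sum=637


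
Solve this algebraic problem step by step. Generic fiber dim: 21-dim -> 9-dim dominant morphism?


dim(fiber)=dim(X)-dim(Y)=21-9=12


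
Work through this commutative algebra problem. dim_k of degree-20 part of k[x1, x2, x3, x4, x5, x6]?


C(d+n-1,n-1)=C(25,5)=53130


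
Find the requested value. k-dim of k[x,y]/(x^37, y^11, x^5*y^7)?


k[x,y]/I, I = (x^37, y^11, x^5*y^7)
Rect: 37x11=407. Corner: (37-5)x(11-7)=128.
dim = 407-128 = 279


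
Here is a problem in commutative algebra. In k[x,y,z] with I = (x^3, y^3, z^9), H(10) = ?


Need i<3, j<3, k<9 with i+j+k=10.
For each i, j ranges over max(0,10-i-8)..min(2,10-i):
  i=0: j in [2,2] -> 1
  i=1: j in [1,2] -> 2
  i=2: j in [0,2] -> 3
H(10) = 1+2+3 = 6


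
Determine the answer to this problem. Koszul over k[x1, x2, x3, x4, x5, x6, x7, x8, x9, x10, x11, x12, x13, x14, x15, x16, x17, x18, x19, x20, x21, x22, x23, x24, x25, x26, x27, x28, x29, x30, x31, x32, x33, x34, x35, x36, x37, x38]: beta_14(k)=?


C(n,i)=C(38,14)=9669554100


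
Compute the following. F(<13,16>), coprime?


gcd(13,16)=1 => F=ab-a-b=13*16-13-16=208-29=179


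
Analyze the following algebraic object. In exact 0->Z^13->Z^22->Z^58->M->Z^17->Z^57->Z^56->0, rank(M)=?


Alt sum=0:
(-1)^0*13 + (-1)^1*22 + (-1)^2*58 + (-1)^3*? + (-1)^4*17 + (-1)^5*57 + (-1)^6*56=0
rank(M)=65


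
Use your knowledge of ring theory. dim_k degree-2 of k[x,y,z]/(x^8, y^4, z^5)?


Need i<8, j<4, k<5 with i+j+k=2.
For each i, j ranges over max(0,2-i-4)..min(3,2-i):
  i=0: j in [0,2] -> 3
  i=1: j in [0,1] -> 2
  i=2: j in [0,0] -> 1
H(2) = 3+2+1 = 6


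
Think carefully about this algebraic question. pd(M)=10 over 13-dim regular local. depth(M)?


pd+depth=depth(R)=13
depth=13-10=3


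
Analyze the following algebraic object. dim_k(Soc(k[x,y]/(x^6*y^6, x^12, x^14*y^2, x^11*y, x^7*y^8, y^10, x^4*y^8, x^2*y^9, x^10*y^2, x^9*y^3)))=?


Socle = ann(m) = span of standard monomials u with x*u, y*u in I (staircase corners).
Redundant generators: x^7*y^8, x^14*y^2
Minimal generators: x^12, x^11*y, x^10*y^2, x^9*y^3, x^6*y^6, x^4*y^8, x^2*y^9, y^10
Corners: xy^9, x^3y^8, x^5y^7, x^8y^5, x^9y^2, x^10y, x^11
Socle dim=7


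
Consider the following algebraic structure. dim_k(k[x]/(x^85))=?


Basis: 1,x,...,x^84
dim=85


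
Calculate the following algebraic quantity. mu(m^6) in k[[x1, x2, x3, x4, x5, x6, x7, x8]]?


C(n+d-1,d)=C(13,6)=1716


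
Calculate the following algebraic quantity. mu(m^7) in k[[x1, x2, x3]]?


C(n+d-1,d)=C(9,7)=36


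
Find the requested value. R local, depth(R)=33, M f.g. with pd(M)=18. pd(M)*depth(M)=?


pd+depth=33
depth=33-18=15
pd*depth=18*15=270


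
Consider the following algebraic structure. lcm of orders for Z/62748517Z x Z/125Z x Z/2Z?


Exponent = lcm of the cyclic orders; pairwise coprime => product.
13^7*5^3*2^1=62748517*125*2=15687129250


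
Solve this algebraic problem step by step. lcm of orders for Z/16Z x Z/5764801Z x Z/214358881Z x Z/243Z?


Exponent = lcm of the cyclic orders; pairwise coprime => product.
2^4*7^8*11^8*3^5=16*5764801*214358881*243=4804542701537383728


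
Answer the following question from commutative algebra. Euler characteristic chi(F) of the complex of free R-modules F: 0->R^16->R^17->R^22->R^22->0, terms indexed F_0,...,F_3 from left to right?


chi = sum (-1)^i * rank:
(-1)^0*16=16
(-1)^1*17=-17
(-1)^2*22=22
(-1)^3*22=-22
chi=-1


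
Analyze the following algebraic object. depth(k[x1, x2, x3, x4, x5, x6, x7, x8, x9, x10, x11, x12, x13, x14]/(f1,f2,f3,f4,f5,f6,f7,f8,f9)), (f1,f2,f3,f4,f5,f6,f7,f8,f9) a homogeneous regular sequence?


depth(R)=14
depth(R/I)=14-9=5


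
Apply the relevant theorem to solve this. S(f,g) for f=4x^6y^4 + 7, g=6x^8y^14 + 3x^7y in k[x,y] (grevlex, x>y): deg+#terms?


LT(f)=4x^6y^4, LT(g)=6x^8y^14
lcm(LM)=x^8y^14
S(f,g) (scaled by 24 to clear denominators) = 6x^2y^10*f - 4*g = 42x^2y^10 - 12x^7y
2 terms, deg 12.
12+2=14


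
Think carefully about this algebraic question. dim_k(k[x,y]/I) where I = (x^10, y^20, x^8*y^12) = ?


k[x,y]/I, I = (x^10, y^20, x^8*y^12)
Rect: 10x20=200. Corner: (10-8)x(20-12)=16.
dim = 200-16 = 184


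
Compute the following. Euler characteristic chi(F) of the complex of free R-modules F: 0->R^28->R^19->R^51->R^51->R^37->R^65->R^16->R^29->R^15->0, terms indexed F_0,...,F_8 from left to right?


chi = sum (-1)^i * rank:
(-1)^0*28=28
(-1)^1*19=-19
(-1)^2*51=51
(-1)^3*51=-51
(-1)^4*37=37
(-1)^5*65=-65
(-1)^6*16=16
(-1)^7*29=-29
(-1)^8*15=15
chi=-17


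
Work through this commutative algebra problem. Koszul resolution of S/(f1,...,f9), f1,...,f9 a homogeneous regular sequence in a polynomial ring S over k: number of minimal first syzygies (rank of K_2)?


Regular sequence => Koszul complex is the minimal free resolution.
Syz_1 minimally generated by Koszul relations f_i*e_j - f_j*e_i (i<j): mu(Syz_1) = beta_2 = C(m,2) = m(m-1)/2
m=9
9*8/2 = 36


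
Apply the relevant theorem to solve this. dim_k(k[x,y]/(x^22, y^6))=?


Basis: x^i*y^j, i<22, j<6
22*6=132


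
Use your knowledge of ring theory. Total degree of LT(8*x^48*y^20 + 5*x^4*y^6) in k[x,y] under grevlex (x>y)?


LT: 8*x^48*y^20
deg_x=48, deg_y=20
Total=48+20=68


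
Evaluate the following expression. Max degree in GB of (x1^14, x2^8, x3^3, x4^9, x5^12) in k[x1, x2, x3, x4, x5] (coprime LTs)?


Pure powers, coprime LTs => already GB.
Degrees: 14, 8, 3, 9, 12
Max=14


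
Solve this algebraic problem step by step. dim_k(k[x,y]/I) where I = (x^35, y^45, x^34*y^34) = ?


k[x,y]/I, I = (x^35, y^45, x^34*y^34)
Rect: 35x45=1575. Corner: (35-34)x(45-34)=11.
dim = 1575-11 = 1564


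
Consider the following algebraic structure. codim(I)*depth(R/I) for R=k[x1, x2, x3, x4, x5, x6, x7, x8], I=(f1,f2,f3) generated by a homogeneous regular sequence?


codim=3, depth=dim(R/I)=8-3=5
Product=3*5=15


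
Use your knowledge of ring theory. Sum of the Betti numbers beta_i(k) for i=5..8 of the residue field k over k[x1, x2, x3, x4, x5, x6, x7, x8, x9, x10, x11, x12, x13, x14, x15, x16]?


Koszul resolution: beta_i(k)=C(n,i), n=16
C(16,5)=4368, C(16,6)=8008, C(16,7)=11440, C(16,8)=12870
Sum=36686


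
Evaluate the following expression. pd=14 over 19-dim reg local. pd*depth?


pd+depth=19
depth=19-14=5
pd*depth=14*5=70


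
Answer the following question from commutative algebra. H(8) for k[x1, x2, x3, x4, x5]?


C(d+n-1,n-1)=C(12,4)=495


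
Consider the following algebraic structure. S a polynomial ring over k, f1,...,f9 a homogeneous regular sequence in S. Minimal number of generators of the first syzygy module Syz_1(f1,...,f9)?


Regular sequence => Koszul complex is the minimal free resolution.
Syz_1 minimally generated by Koszul relations f_i*e_j - f_j*e_i (i<j): mu(Syz_1) = beta_2 = C(m,2) = m(m-1)/2
m=9
9*8/2 = 36


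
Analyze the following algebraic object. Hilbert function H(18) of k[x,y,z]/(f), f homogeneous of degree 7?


C(20,2)-C(13,2)=190-78=112


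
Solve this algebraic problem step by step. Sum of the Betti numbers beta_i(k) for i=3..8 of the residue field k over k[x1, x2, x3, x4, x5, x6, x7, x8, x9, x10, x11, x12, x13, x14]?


Koszul resolution: beta_i(k)=C(n,i), n=14
C(14,3)=364, C(14,4)=1001, C(14,5)=2002, C(14,6)=3003, C(14,7)=3432, C(14,8)=3003
Sum=12805


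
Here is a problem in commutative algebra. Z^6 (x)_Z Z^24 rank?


rank(M(x)N) = rank(M)*rank(N)
6*24 = 144


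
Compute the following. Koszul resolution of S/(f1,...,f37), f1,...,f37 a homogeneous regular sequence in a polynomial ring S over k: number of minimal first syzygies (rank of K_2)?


Regular sequence => Koszul complex is the minimal free resolution.
Syz_1 minimally generated by Koszul relations f_i*e_j - f_j*e_i (i<j): mu(Syz_1) = beta_2 = C(m,2) = m(m-1)/2
m=37
37*36/2 = 666


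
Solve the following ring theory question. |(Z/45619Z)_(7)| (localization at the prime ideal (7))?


7-primary part: 45619=7^4*19
Size=7^4=2401


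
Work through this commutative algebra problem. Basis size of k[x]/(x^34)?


Basis: 1,x,...,x^33
dim=34


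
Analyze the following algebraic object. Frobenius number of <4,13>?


gcd(4,13)=1 => F=ab-a-b=4*13-4-13=52-17=35


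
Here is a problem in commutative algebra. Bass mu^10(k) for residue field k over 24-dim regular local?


C(n,i)=C(24,10)=1961256


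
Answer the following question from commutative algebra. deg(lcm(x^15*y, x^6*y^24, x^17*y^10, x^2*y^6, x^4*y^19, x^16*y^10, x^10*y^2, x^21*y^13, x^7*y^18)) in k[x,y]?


lcm = componentwise max:
x: max(15,6,17,2,4,16,10,21,7)=21
y: max(1,24,10,6,19,10,2,13,18)=24
Total=21+24=45


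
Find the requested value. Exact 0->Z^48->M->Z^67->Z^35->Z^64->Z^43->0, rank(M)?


Alt sum=0:
(-1)^0*48 + (-1)^1*? + (-1)^2*67 + (-1)^3*35 + (-1)^4*64 + (-1)^5*43=0
rank(M)=101


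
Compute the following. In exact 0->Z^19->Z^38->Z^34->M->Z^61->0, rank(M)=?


Alt sum=0:
(-1)^0*19 + (-1)^1*38 + (-1)^2*34 + (-1)^3*? + (-1)^4*61=0
rank(M)=76


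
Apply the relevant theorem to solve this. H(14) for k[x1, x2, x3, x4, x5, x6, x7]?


C(d+n-1,n-1)=C(20,6)=38760


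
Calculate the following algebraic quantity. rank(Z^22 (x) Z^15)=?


rank(M(x)N) = rank(M)*rank(N)
22*15 = 330


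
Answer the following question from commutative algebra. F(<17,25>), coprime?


gcd(17,25)=1 => F=ab-a-b=17*25-17-25=425-42=383


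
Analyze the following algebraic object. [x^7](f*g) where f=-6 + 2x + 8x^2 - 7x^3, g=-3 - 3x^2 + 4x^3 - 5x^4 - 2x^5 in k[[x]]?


[x^7] = sum a_i*b_j, i+j=7
  8*-2=-16
  -7*-5=35
Sum=19


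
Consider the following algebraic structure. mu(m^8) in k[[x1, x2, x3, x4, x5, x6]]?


C(n+d-1,d)=C(13,8)=1287


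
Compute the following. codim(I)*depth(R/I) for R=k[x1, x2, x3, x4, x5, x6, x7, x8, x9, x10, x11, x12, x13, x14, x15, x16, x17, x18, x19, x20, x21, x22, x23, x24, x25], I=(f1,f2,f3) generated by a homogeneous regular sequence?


codim=3, depth=dim(R/I)=25-3=22
Product=3*22=66


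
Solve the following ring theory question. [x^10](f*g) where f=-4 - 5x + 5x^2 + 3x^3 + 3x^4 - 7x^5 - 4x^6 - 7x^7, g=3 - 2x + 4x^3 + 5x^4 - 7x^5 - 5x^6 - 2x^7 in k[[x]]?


[x^10] = sum a_i*b_j, i+j=10
  3*-2=-6
  3*-5=-15
  -7*-7=49
  -4*5=-20
  -7*4=-28
Sum=-20


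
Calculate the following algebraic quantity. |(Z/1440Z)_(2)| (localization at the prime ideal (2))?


2-primary part: 1440=2^5*45
Size=2^5=32


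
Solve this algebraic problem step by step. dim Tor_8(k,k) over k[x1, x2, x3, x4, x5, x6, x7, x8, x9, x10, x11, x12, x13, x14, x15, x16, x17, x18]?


Koszul: C(n,i)=C(18,8)=43758


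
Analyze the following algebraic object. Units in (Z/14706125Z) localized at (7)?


Local ring = Z/117649Z.
phi(117649) = 7^5*(7-1) = 100842


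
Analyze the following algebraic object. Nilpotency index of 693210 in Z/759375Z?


693210^k mod 759375:
k=1: 693210
k=2: 10350
k=3: 148500
k=4: 50625
k=5: 0
First zero at k = 5


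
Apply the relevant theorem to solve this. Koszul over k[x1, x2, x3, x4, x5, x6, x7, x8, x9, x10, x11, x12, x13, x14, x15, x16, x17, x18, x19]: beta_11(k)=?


C(n,i)=C(19,11)=75582


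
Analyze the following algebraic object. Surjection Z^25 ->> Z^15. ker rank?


rank(ker) = 25-15 = 10


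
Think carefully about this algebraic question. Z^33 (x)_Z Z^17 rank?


rank(M(x)N) = rank(M)*rank(N)
33*17 = 561


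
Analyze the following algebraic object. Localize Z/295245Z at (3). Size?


3-primary part: 295245=3^10*5
Size=3^10=59049


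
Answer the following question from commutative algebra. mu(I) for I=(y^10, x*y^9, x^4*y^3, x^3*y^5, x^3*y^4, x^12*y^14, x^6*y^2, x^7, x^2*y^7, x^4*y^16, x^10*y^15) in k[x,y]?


Remove redundant (divisible by others).
x^3*y^5 redundant.
x^12*y^14 redundant.
x^10*y^15 redundant.
x^4*y^16 redundant.
Min: x^7, x^6*y^2, x^4*y^3, x^3*y^4, x^2*y^7, x*y^9, y^10
Count=7


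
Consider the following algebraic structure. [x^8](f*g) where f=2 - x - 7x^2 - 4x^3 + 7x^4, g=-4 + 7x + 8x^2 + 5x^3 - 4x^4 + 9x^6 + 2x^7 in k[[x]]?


[x^8] = sum a_i*b_j, i+j=8
  -1*2=-2
  -7*9=-63
  7*-4=-28
Sum=-93


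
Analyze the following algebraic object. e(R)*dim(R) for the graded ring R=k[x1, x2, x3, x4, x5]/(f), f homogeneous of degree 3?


e(R)=deg(f)=3, dim(R)=5-1=4
e*dim=3*4=12


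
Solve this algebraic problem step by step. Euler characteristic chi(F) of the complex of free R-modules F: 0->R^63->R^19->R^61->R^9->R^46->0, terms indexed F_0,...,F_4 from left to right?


chi = sum (-1)^i * rank:
(-1)^0*63=63
(-1)^1*19=-19
(-1)^2*61=61
(-1)^3*9=-9
(-1)^4*46=46
chi=142


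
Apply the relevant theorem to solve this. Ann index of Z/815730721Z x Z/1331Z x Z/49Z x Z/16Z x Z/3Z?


Exponent = lcm of the cyclic orders; pairwise coprime => product.
13^8*11^3*7^2*2^4*3^1=815730721*1331*49*16*3=2553654810859152


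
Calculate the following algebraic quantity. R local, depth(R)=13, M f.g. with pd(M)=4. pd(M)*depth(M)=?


pd+depth=13
depth=13-4=9
pd*depth=4*9=36


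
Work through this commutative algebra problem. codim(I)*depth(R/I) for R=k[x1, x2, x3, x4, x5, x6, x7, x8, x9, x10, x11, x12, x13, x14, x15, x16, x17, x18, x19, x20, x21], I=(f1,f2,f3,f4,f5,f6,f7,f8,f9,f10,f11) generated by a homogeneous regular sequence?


codim=11, depth=dim(R/I)=21-11=10
Product=11*10=110


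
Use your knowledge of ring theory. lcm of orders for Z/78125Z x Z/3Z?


Exponent = lcm of the cyclic orders; pairwise coprime => product.
5^7*3^1=78125*3=234375


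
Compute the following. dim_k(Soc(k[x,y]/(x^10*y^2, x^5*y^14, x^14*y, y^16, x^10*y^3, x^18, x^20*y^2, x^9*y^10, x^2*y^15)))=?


Socle = ann(m) = span of standard monomials u with x*u, y*u in I (staircase corners).
Redundant generators: x^10*y^3, x^20*y^2
Minimal generators: x^18, x^14*y, x^10*y^2, x^9*y^10, x^5*y^14, x^2*y^15, y^16
Corners: xy^15, x^4y^14, x^8y^13, x^9y^9, x^13y, x^17
Socle dim=6


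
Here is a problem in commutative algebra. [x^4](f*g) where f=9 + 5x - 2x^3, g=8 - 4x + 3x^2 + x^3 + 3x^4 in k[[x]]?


[x^4] = sum a_i*b_j, i+j=4
  9*3=27
  5*1=5
  -2*-4=8
Sum=40


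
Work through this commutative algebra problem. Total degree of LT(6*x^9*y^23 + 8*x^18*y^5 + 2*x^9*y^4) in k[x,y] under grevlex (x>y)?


LT: 6*x^9*y^23
deg_x=9, deg_y=23
Total=9+23=32


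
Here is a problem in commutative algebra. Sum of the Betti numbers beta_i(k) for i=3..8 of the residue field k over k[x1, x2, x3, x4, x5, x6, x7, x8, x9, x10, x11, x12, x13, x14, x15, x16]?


Koszul resolution: beta_i(k)=C(n,i), n=16
C(16,3)=560, C(16,4)=1820, C(16,5)=4368, C(16,6)=8008, C(16,7)=11440, C(16,8)=12870
Sum=39066


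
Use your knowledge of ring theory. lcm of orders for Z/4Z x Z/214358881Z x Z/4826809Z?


Exponent = lcm of the cyclic orders; pairwise coprime => product.
2^2*11^8*13^6=4*214358881*4826809=4138677504162916


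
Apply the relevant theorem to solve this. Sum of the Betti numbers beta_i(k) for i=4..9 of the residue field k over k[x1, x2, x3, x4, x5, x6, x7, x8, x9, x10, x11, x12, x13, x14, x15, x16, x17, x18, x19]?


Koszul resolution: beta_i(k)=C(n,i), n=19
C(19,4)=3876, C(19,5)=11628, C(19,6)=27132, C(19,7)=50388, C(19,8)=75582, C(19,9)=92378
Sum=260984


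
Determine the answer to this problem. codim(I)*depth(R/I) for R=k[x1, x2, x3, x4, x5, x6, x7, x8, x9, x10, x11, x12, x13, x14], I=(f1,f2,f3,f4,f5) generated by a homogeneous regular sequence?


codim=5, depth=dim(R/I)=14-5=9
Product=5*9=45


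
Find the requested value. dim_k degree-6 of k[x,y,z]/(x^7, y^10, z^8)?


Need i<7, j<10, k<8 with i+j+k=6.
For each i, j ranges over max(0,6-i-7)..min(9,6-i):
  i=0: j in [0,6] -> 7
  i=1: j in [0,5] -> 6
  i=2: j in [0,4] -> 5
  i=3: j in [0,3] -> 4
  i=4: j in [0,2] -> 3
  i=5: j in [0,1] -> 2
  i=6: j in [0,0] -> 1
H(6) = 7+6+5+4+3+2+1 = 28


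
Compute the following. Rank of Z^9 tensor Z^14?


rank(M(x)N) = rank(M)*rank(N)
9*14 = 126


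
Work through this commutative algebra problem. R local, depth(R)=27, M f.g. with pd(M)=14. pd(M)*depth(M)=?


pd+depth=27
depth=27-14=13
pd*depth=14*13=182


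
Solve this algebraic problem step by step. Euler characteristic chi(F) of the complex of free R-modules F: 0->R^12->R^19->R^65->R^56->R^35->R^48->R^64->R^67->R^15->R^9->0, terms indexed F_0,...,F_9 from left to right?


chi = sum (-1)^i * rank:
(-1)^0*12=12
(-1)^1*19=-19
(-1)^2*65=65
(-1)^3*56=-56
(-1)^4*35=35
(-1)^5*48=-48
(-1)^6*64=64
(-1)^7*67=-67
(-1)^8*15=15
(-1)^9*9=-9
chi=-8
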